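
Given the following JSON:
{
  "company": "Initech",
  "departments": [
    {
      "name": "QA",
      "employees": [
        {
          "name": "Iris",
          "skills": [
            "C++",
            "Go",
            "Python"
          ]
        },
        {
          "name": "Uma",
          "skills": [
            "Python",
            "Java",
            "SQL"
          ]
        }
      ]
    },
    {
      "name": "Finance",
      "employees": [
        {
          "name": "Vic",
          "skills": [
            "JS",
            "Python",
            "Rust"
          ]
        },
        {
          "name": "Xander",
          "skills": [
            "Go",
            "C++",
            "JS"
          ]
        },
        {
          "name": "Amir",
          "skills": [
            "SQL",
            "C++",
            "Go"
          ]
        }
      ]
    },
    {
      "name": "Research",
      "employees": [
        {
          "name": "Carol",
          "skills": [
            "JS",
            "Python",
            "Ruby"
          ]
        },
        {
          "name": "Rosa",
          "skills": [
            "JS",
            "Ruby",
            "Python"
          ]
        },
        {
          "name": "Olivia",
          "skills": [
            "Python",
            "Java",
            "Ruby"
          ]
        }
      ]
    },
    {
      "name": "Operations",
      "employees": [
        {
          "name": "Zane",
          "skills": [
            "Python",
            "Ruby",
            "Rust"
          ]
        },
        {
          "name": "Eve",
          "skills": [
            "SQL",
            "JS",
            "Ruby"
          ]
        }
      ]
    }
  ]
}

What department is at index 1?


Path: departments[1].name
Value: Finance

ANSWER: Finance


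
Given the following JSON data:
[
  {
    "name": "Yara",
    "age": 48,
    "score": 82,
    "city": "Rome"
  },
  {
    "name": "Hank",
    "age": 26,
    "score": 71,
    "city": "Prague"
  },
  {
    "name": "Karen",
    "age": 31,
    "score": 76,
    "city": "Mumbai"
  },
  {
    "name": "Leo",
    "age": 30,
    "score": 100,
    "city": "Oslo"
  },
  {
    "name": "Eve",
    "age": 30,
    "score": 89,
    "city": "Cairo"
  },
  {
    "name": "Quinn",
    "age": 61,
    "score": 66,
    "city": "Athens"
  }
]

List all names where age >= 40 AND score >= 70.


Checking both conditions:
  Yara (age=48, score=82) -> YES
  Hank (age=26, score=71) -> no
  Karen (age=31, score=76) -> no
  Leo (age=30, score=100) -> no
  Eve (age=30, score=89) -> no
  Quinn (age=61, score=66) -> no


ANSWER: Yara


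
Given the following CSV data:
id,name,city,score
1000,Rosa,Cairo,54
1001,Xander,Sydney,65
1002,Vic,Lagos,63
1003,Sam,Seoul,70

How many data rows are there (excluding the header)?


Counting rows (excluding header):
Header: id,name,city,score
Data rows: 4

ANSWER: 4


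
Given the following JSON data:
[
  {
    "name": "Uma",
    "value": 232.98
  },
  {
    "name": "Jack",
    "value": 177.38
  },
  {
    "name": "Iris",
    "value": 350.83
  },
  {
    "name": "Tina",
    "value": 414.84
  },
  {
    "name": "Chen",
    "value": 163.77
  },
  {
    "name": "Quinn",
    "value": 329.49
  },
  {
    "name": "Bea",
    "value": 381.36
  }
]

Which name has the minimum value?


Comparing values:
  Uma: 232.98
  Jack: 177.38
  Iris: 350.83
  Tina: 414.84
  Chen: 163.77
  Quinn: 329.49
  Bea: 381.36
Minimum: Chen (163.77)

ANSWER: Chen


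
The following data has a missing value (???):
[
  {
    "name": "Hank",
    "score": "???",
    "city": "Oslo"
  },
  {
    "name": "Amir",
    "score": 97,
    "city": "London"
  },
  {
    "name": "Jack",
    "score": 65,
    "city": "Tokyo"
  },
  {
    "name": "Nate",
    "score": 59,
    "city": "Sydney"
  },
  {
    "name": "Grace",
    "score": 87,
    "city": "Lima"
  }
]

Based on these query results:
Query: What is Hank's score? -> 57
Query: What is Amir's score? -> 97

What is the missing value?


The missing value is Hank's score
From query: Hank's score = 57

ANSWER: 57


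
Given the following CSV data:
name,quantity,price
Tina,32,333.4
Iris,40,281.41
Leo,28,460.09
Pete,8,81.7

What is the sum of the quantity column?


Values in 'quantity' column:
  Row 1: 32
  Row 2: 40
  Row 3: 28
  Row 4: 8
Sum = 32 + 40 + 28 + 8 = 108

ANSWER: 108


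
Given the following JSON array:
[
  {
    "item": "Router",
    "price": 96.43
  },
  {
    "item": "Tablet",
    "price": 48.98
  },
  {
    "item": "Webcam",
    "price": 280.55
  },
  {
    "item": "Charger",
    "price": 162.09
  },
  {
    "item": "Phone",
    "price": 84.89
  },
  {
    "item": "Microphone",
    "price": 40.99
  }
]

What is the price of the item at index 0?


Array index 0 -> Router
price = 96.43

ANSWER: 96.43


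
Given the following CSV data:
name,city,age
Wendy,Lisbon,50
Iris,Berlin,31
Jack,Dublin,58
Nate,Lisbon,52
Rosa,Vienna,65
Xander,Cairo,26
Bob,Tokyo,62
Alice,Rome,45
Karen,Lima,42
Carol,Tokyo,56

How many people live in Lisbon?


Scanning city column for 'Lisbon':
  Row 1: Wendy -> MATCH
  Row 4: Nate -> MATCH
Total matches: 2

ANSWER: 2


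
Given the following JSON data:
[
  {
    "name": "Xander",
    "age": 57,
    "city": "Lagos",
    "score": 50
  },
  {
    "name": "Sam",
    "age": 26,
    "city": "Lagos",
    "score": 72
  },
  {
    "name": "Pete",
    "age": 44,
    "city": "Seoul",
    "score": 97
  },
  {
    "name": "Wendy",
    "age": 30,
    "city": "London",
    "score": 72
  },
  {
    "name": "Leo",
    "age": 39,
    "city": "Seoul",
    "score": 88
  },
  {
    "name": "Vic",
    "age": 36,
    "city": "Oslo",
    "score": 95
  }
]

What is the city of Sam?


Looking up record where name = Sam
Record index: 1
Field 'city' = Lagos

ANSWER: Lagos


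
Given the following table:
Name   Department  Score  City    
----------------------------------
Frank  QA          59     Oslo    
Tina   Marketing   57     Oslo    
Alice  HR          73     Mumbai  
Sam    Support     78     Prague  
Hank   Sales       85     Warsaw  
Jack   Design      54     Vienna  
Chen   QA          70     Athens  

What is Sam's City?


Row 4: Sam
City = Prague

ANSWER: Prague


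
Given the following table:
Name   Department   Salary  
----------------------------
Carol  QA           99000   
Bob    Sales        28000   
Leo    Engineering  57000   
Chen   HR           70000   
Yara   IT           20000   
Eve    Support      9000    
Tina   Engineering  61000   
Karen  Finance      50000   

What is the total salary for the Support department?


Support department members:
  Eve: 9000
Total = 9000 = 9000

ANSWER: 9000


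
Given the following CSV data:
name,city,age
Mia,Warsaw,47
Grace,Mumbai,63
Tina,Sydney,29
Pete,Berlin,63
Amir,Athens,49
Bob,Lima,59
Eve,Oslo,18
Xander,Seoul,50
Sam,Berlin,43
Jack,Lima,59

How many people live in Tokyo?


Scanning city column for 'Tokyo':
Total matches: 0

ANSWER: 0


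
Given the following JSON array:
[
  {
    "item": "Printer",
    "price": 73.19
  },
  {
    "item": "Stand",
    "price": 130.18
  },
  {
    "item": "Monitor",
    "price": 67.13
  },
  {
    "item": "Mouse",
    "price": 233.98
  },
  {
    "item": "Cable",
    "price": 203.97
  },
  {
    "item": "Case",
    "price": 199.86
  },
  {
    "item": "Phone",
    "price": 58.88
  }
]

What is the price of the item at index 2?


Array index 2 -> Monitor
price = 67.13

ANSWER: 67.13


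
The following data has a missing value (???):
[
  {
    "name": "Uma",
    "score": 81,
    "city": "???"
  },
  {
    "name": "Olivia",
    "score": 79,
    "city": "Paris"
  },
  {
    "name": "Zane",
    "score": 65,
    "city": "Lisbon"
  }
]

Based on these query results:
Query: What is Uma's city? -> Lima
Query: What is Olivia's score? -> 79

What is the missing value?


The missing value is Uma's city
From query: Uma's city = Lima

ANSWER: Lima


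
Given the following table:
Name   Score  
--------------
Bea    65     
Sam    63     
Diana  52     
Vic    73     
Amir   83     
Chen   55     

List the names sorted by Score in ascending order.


Sorting by Score (ascending):
  Diana: 52
  Chen: 55
  Sam: 63
  Bea: 65
  Vic: 73
  Amir: 83


ANSWER: Diana, Chen, Sam, Bea, Vic, Amir


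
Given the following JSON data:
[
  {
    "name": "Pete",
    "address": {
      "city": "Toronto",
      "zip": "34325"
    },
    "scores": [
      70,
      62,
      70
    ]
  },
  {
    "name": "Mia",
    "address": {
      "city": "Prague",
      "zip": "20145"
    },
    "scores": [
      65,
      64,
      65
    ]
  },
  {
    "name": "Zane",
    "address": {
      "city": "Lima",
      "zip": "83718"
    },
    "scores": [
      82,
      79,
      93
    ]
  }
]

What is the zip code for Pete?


Path: records[0].address.zip
Value: 34325

ANSWER: 34325


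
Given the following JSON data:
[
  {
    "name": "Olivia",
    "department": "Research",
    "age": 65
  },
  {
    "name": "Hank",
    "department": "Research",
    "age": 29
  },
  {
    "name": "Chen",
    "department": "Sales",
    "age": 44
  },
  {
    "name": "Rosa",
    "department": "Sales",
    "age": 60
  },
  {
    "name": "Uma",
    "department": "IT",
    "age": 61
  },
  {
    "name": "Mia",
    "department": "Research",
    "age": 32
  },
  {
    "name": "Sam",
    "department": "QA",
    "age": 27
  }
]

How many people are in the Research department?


Scanning records for department = Research
  Record 0: Olivia
  Record 1: Hank
  Record 5: Mia
Count: 3

ANSWER: 3


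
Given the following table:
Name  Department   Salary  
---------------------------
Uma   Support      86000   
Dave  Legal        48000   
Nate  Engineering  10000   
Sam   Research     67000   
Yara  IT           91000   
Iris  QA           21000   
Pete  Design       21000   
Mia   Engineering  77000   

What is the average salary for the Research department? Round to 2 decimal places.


Research department members:
  Sam: 67000
Sum = 67000
Count = 1
Average = 67000 / 1 = 67000.00

ANSWER: 67000.00


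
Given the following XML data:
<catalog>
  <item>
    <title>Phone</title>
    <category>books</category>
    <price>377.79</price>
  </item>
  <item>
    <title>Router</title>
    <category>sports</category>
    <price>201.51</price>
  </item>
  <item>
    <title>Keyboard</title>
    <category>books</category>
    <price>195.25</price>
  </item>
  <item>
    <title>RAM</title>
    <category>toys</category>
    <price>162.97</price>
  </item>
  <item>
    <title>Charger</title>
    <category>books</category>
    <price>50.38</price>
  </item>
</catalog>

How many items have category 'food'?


Scanning <item> elements for <category>food</category>:
Count: 0

ANSWER: 0


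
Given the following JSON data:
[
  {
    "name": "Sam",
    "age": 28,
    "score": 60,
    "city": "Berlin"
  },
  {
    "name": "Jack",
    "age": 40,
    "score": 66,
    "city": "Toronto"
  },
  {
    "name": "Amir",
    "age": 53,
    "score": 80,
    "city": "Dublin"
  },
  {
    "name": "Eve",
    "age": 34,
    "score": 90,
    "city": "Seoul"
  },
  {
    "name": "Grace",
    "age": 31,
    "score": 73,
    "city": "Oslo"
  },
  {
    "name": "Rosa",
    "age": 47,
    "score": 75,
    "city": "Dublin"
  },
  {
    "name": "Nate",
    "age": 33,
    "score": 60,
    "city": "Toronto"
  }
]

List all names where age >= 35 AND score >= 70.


Checking both conditions:
  Sam (age=28, score=60) -> no
  Jack (age=40, score=66) -> no
  Amir (age=53, score=80) -> YES
  Eve (age=34, score=90) -> no
  Grace (age=31, score=73) -> no
  Rosa (age=47, score=75) -> YES
  Nate (age=33, score=60) -> no


ANSWER: Amir, Rosa


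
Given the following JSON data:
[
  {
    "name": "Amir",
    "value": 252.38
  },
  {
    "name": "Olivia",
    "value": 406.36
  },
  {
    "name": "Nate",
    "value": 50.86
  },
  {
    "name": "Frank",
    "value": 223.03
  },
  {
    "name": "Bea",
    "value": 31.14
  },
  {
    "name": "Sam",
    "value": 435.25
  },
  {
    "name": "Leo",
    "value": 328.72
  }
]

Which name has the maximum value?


Comparing values:
  Amir: 252.38
  Olivia: 406.36
  Nate: 50.86
  Frank: 223.03
  Bea: 31.14
  Sam: 435.25
  Leo: 328.72
Maximum: Sam (435.25)

ANSWER: Sam


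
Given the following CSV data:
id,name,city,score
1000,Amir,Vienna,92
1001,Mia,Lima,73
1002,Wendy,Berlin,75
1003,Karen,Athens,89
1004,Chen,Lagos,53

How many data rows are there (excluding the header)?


Counting rows (excluding header):
Header: id,name,city,score
Data rows: 5

ANSWER: 5


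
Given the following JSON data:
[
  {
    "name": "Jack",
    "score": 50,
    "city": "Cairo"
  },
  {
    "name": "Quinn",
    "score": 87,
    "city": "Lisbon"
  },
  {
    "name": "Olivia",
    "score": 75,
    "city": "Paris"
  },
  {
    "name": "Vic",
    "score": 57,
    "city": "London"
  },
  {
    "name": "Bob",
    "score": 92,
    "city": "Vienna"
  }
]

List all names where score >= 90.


Filtering records where score >= 90:
  Jack (score=50) -> no
  Quinn (score=87) -> no
  Olivia (score=75) -> no
  Vic (score=57) -> no
  Bob (score=92) -> YES


ANSWER: Bob


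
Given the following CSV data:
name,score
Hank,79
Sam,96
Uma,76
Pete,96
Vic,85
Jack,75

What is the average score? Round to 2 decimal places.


Scores: 79, 96, 76, 96, 85, 75
Sum = 507
Count = 6
Average = 507 / 6 = 84.50

ANSWER: 84.50


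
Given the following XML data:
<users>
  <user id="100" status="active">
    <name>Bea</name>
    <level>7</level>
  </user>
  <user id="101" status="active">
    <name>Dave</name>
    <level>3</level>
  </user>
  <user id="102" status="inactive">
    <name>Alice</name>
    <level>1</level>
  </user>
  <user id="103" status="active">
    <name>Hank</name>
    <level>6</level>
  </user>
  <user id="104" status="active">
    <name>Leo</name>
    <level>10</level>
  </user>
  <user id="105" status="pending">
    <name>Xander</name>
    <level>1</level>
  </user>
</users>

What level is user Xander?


Finding user: Xander
<level>1</level>

ANSWER: 1


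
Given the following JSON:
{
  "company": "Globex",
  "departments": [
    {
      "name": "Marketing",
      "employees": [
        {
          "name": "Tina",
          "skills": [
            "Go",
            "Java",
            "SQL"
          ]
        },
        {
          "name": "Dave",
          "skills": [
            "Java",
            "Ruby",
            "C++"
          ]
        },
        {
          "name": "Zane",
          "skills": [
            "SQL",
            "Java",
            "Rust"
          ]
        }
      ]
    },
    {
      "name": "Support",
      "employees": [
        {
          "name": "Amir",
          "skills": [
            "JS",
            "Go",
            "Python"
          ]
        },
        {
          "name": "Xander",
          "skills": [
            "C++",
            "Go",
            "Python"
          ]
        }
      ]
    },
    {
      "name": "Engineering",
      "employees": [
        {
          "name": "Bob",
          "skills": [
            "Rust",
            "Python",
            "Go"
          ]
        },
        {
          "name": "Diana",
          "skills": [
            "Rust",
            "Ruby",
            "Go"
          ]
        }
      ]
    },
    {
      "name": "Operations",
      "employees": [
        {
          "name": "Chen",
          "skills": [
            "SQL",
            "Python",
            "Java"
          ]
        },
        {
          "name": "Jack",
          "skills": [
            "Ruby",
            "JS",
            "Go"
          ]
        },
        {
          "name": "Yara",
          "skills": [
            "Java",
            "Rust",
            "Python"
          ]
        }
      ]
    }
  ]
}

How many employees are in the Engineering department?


Path: departments[2].employees
Count: 2

ANSWER: 2


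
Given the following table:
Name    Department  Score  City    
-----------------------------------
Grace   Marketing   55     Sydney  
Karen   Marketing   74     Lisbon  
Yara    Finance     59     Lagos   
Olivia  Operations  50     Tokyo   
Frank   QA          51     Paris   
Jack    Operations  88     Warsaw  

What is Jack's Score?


Row 6: Jack
Score = 88

ANSWER: 88


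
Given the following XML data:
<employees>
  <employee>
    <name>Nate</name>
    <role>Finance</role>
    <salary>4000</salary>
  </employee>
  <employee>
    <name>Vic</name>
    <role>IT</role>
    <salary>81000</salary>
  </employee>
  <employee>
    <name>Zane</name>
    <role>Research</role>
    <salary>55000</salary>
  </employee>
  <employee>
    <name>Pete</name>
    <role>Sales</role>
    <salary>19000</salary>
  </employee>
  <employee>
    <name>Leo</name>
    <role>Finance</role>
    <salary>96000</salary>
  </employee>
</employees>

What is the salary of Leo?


Searching for <employee> with <name>Leo</name>
Found at position 5
<salary>96000</salary>

ANSWER: 96000


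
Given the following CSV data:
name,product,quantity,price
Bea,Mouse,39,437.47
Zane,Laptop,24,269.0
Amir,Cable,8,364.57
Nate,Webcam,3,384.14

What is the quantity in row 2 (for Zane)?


Row 2: Zane
Column 'quantity' = 24

ANSWER: 24


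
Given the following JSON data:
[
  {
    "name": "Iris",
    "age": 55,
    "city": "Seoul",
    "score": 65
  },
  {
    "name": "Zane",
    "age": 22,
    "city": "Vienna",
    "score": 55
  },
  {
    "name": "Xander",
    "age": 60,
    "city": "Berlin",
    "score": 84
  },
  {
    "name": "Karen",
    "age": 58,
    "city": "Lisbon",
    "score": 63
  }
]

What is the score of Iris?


Looking up record where name = Iris
Record index: 0
Field 'score' = 65

ANSWER: 65


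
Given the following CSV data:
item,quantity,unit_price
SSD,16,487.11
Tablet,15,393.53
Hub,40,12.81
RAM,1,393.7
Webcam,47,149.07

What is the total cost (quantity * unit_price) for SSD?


Row: SSD
quantity = 16
unit_price = 487.11
total = 16 * 487.11 = 7793.76

ANSWER: 7793.76


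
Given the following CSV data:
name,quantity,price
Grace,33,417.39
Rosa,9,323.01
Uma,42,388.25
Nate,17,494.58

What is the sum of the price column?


Values in 'price' column:
  Row 1: 417.39
  Row 2: 323.01
  Row 3: 388.25
  Row 4: 494.58
Sum = 417.39 + 323.01 + 388.25 + 494.58 = 1623.23

ANSWER: 1623.23


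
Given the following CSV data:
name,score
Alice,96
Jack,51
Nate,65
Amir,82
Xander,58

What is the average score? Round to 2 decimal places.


Scores: 96, 51, 65, 82, 58
Sum = 352
Count = 5
Average = 352 / 5 = 70.40

ANSWER: 70.40


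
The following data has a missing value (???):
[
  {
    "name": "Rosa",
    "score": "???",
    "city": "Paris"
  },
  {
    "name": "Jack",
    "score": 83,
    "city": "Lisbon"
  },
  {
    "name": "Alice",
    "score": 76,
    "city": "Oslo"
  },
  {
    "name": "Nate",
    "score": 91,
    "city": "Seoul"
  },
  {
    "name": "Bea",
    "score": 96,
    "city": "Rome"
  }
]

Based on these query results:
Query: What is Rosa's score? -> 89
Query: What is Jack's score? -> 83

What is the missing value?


The missing value is Rosa's score
From query: Rosa's score = 89

ANSWER: 89


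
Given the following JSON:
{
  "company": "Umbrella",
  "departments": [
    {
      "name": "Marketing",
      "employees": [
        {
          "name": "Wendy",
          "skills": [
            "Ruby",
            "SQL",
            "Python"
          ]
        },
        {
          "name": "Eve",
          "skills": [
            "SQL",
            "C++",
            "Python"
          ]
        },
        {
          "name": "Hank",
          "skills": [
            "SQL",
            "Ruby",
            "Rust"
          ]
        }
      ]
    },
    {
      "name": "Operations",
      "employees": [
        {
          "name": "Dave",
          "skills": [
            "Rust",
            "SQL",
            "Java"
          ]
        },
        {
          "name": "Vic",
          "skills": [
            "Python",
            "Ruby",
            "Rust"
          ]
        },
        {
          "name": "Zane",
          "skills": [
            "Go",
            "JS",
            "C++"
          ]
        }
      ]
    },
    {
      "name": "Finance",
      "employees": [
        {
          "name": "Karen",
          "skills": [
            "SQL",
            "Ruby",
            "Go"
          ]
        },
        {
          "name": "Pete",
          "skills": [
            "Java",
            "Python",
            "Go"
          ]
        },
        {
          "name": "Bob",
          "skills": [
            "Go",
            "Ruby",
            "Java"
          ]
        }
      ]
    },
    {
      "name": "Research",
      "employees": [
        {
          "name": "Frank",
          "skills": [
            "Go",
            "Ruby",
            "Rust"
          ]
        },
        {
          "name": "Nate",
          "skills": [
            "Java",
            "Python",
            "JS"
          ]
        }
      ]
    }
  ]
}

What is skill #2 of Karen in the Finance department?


Path: departments[2].employees[0].skills[1]
Value: Ruby

ANSWER: Ruby


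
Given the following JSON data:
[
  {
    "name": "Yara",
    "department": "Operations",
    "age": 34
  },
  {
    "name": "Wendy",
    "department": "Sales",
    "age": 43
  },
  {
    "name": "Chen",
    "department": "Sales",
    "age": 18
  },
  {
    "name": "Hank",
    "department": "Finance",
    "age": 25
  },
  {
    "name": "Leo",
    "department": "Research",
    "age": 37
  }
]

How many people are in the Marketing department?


Scanning records for department = Marketing
  No matches found
Count: 0

ANSWER: 0


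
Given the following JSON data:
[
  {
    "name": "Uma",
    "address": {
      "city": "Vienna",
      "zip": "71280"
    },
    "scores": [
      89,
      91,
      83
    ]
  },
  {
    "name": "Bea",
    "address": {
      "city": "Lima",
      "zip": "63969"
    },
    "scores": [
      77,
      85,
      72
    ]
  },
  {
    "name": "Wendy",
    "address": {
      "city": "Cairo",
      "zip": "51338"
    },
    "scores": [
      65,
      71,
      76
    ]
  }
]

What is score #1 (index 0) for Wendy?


Path: records[2].scores[0]
Value: 65

ANSWER: 65


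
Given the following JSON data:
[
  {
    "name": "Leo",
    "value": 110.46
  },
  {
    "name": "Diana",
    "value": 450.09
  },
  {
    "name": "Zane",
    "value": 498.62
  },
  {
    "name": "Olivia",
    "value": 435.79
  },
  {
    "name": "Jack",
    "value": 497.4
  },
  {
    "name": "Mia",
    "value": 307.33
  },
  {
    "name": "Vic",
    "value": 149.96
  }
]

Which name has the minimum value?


Comparing values:
  Leo: 110.46
  Diana: 450.09
  Zane: 498.62
  Olivia: 435.79
  Jack: 497.4
  Mia: 307.33
  Vic: 149.96
Minimum: Leo (110.46)

ANSWER: Leo


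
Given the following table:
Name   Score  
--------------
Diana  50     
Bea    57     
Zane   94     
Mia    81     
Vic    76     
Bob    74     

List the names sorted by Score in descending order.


Sorting by Score (descending):
  Zane: 94
  Mia: 81
  Vic: 76
  Bob: 74
  Bea: 57
  Diana: 50


ANSWER: Zane, Mia, Vic, Bob, Bea, Diana


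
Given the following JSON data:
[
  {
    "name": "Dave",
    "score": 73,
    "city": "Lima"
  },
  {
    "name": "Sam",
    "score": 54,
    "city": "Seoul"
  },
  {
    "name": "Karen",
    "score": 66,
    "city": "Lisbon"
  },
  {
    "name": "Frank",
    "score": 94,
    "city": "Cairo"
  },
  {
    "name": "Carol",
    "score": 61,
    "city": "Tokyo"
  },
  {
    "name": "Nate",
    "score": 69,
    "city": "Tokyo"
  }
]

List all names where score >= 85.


Filtering records where score >= 85:
  Dave (score=73) -> no
  Sam (score=54) -> no
  Karen (score=66) -> no
  Frank (score=94) -> YES
  Carol (score=61) -> no
  Nate (score=69) -> no


ANSWER: Frank


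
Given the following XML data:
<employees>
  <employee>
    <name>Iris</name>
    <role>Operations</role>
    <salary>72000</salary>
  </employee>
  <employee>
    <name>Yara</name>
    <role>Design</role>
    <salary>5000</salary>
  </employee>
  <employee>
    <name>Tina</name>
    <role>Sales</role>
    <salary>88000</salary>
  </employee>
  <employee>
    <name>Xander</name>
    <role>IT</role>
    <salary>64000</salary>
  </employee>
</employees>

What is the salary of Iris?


Searching for <employee> with <name>Iris</name>
Found at position 1
<salary>72000</salary>

ANSWER: 72000


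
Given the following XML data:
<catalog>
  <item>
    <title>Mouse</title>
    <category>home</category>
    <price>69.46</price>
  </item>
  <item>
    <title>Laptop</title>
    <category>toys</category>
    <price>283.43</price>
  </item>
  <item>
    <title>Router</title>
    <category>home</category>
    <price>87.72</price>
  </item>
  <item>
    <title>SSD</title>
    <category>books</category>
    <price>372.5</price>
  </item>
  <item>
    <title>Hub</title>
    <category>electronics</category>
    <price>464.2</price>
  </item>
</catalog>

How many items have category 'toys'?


Scanning <item> elements for <category>toys</category>:
  Item 2: Laptop -> MATCH
Count: 1

ANSWER: 1


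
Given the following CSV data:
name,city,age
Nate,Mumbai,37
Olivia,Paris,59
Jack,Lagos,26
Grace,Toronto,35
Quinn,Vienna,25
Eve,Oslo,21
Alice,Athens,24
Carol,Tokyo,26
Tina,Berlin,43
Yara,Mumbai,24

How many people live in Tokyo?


Scanning city column for 'Tokyo':
  Row 8: Carol -> MATCH
Total matches: 1

ANSWER: 1


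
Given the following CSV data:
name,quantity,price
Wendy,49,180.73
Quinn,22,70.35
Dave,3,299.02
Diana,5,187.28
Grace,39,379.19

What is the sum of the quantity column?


Values in 'quantity' column:
  Row 1: 49
  Row 2: 22
  Row 3: 3
  Row 4: 5
  Row 5: 39
Sum = 49 + 22 + 3 + 5 + 39 = 118

ANSWER: 118


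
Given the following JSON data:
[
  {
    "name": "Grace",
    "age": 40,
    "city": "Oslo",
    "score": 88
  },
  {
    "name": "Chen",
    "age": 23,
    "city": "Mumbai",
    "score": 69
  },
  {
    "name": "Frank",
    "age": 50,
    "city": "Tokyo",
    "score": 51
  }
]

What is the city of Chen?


Looking up record where name = Chen
Record index: 1
Field 'city' = Mumbai

ANSWER: Mumbai


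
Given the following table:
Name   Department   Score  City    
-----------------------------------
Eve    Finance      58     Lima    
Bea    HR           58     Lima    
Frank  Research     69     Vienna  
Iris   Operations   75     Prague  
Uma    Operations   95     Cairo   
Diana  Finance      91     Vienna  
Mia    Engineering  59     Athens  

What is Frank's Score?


Row 3: Frank
Score = 69

ANSWER: 69


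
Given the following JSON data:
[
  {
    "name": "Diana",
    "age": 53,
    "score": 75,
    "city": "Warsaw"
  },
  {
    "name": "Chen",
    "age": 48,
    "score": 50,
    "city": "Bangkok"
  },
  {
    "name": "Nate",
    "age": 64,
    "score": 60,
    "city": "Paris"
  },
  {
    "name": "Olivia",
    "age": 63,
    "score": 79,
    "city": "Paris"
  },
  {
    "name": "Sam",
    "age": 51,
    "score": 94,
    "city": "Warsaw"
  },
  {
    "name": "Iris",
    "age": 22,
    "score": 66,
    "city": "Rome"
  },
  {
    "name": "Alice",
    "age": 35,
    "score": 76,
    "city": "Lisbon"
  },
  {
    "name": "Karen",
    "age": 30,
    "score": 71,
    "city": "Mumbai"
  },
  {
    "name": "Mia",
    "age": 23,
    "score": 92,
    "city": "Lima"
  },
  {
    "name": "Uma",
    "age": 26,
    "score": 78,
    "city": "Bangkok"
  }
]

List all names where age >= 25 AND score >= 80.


Checking both conditions:
  Diana (age=53, score=75) -> no
  Chen (age=48, score=50) -> no
  Nate (age=64, score=60) -> no
  Olivia (age=63, score=79) -> no
  Sam (age=51, score=94) -> YES
  Iris (age=22, score=66) -> no
  Alice (age=35, score=76) -> no
  Karen (age=30, score=71) -> no
  Mia (age=23, score=92) -> no
  Uma (age=26, score=78) -> no


ANSWER: Sam


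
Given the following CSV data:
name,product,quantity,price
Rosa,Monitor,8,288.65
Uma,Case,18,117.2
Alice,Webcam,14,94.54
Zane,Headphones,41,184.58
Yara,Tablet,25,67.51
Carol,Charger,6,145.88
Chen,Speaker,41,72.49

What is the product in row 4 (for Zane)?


Row 4: Zane
Column 'product' = Headphones

ANSWER: Headphones


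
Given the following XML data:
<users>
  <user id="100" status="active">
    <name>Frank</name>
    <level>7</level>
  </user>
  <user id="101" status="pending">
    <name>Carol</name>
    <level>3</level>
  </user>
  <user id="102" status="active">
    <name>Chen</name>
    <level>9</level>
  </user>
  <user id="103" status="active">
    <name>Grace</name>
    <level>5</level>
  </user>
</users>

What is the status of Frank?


Finding user with name = Frank
user id="100" status="active"

ANSWER: active


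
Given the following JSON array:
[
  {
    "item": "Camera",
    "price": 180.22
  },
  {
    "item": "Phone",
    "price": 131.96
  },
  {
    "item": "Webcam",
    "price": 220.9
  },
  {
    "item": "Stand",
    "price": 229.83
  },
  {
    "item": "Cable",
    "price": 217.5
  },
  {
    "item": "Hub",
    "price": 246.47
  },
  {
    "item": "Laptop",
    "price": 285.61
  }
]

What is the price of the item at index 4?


Array index 4 -> Cable
price = 217.5

ANSWER: 217.5


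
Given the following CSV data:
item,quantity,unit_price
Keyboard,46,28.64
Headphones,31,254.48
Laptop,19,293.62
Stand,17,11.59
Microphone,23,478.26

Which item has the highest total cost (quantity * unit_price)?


Computing row totals:
  Keyboard: 1317.44
  Headphones: 7888.88
  Laptop: 5578.78
  Stand: 197.03
  Microphone: 10999.98
Maximum: Microphone (10999.98)

ANSWER: Microphone


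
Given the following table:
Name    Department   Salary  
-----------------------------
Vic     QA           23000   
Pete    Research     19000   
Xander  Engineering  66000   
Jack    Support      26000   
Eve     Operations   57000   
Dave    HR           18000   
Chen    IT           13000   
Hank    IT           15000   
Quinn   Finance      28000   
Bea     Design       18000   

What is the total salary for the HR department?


HR department members:
  Dave: 18000
Total = 18000 = 18000

ANSWER: 18000


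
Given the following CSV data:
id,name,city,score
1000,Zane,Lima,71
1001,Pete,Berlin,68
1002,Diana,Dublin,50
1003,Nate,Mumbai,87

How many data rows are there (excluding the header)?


Counting rows (excluding header):
Header: id,name,city,score
Data rows: 4

ANSWER: 4


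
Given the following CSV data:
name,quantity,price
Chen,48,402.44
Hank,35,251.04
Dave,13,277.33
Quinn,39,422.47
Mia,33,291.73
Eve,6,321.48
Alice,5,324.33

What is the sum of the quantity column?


Values in 'quantity' column:
  Row 1: 48
  Row 2: 35
  Row 3: 13
  Row 4: 39
  Row 5: 33
  Row 6: 6
  Row 7: 5
Sum = 48 + 35 + 13 + 39 + 33 + 6 + 5 = 179

ANSWER: 179


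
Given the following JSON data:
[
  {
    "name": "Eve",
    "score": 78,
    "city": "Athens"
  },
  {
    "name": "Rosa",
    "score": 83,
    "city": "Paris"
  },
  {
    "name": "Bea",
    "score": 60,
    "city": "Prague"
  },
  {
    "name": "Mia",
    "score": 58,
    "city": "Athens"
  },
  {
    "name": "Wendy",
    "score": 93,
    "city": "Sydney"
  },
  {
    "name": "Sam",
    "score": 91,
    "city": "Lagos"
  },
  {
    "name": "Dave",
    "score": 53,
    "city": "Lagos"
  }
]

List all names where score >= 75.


Filtering records where score >= 75:
  Eve (score=78) -> YES
  Rosa (score=83) -> YES
  Bea (score=60) -> no
  Mia (score=58) -> no
  Wendy (score=93) -> YES
  Sam (score=91) -> YES
  Dave (score=53) -> no


ANSWER: Eve, Rosa, Wendy, Sam


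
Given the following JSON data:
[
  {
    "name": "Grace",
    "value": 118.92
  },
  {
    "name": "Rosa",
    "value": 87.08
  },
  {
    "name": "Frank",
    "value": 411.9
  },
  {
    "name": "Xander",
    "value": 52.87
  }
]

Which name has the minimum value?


Comparing values:
  Grace: 118.92
  Rosa: 87.08
  Frank: 411.9
  Xander: 52.87
Minimum: Xander (52.87)

ANSWER: Xander


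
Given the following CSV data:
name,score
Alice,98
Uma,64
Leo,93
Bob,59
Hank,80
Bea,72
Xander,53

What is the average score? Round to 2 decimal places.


Scores: 98, 64, 93, 59, 80, 72, 53
Sum = 519
Count = 7
Average = 519 / 7 = 74.14

ANSWER: 74.14


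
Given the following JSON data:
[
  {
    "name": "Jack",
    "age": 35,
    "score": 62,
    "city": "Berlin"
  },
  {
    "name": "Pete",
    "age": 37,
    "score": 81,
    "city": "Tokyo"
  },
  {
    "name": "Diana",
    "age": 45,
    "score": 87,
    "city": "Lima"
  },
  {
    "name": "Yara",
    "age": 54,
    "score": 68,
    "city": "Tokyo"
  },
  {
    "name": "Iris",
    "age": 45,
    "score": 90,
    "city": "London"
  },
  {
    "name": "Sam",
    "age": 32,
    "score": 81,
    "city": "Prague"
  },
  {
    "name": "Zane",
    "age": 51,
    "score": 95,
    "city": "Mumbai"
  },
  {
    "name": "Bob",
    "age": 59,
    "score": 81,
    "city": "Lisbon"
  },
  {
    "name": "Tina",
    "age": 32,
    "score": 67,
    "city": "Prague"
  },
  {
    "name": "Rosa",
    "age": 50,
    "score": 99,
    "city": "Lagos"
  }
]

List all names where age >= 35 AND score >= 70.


Checking both conditions:
  Jack (age=35, score=62) -> no
  Pete (age=37, score=81) -> YES
  Diana (age=45, score=87) -> YES
  Yara (age=54, score=68) -> no
  Iris (age=45, score=90) -> YES
  Sam (age=32, score=81) -> no
  Zane (age=51, score=95) -> YES
  Bob (age=59, score=81) -> YES
  Tina (age=32, score=67) -> no
  Rosa (age=50, score=99) -> YES


ANSWER: Pete, Diana, Iris, Zane, Bob, Rosa


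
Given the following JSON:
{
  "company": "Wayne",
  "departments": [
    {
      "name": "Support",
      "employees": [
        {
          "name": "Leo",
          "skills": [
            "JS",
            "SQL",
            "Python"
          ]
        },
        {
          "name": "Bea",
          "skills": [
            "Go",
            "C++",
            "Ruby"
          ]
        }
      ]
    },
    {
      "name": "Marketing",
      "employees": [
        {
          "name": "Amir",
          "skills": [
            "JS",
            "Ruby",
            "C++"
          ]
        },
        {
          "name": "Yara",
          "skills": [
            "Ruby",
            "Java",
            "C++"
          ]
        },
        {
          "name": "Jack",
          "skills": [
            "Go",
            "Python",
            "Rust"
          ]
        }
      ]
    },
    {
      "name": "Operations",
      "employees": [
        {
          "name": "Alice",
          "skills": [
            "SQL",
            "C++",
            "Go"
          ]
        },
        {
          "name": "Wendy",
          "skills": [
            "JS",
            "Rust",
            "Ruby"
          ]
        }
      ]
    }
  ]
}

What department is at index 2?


Path: departments[2].name
Value: Operations

ANSWER: Operations


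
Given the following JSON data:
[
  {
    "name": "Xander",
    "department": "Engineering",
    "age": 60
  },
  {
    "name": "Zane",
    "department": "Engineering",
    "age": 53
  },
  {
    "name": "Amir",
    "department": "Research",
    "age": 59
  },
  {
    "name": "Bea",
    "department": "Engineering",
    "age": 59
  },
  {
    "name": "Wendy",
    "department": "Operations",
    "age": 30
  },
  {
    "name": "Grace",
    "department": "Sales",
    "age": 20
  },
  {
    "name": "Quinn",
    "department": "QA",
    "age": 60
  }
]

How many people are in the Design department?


Scanning records for department = Design
  No matches found
Count: 0

ANSWER: 0


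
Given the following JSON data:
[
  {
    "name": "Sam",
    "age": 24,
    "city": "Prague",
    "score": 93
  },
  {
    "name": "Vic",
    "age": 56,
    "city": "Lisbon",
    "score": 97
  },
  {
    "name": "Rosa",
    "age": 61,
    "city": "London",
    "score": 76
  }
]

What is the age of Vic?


Looking up record where name = Vic
Record index: 1
Field 'age' = 56

ANSWER: 56


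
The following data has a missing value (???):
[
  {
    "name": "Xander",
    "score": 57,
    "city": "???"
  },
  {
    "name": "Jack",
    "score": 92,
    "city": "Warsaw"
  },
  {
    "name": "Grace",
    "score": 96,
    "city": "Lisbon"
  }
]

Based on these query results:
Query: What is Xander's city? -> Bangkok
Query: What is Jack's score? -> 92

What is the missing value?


The missing value is Xander's city
From query: Xander's city = Bangkok

ANSWER: Bangkok


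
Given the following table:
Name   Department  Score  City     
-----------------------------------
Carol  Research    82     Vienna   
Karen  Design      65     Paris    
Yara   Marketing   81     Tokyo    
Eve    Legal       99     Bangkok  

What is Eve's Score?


Row 4: Eve
Score = 99

ANSWER: 99


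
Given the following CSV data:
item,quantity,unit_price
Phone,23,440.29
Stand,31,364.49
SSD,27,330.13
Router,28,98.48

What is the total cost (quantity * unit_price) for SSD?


Row: SSD
quantity = 27
unit_price = 330.13
total = 27 * 330.13 = 8913.51

ANSWER: 8913.51


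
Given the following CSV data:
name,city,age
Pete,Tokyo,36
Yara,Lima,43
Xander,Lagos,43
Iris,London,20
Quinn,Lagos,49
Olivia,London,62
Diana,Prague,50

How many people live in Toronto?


Scanning city column for 'Toronto':
Total matches: 0

ANSWER: 0


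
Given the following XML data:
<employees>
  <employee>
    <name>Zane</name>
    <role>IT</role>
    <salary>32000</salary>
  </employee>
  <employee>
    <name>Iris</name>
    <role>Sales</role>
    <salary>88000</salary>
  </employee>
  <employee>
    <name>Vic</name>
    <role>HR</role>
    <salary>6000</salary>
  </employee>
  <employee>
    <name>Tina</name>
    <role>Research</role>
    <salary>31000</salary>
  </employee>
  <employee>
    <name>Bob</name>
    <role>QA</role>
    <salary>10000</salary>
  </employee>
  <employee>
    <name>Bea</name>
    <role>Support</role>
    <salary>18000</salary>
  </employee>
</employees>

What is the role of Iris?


Searching for <employee> with <name>Iris</name>
Found at position 2
<role>Sales</role>

ANSWER: Sales


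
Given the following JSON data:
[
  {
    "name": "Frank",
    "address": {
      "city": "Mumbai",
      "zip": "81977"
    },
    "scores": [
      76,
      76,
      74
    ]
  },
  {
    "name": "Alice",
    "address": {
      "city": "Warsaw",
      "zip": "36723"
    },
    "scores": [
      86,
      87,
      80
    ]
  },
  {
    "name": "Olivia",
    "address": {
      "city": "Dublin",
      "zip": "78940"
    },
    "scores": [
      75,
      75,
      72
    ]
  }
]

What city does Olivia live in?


Path: records[2].address.city
Value: Dublin

ANSWER: Dublin


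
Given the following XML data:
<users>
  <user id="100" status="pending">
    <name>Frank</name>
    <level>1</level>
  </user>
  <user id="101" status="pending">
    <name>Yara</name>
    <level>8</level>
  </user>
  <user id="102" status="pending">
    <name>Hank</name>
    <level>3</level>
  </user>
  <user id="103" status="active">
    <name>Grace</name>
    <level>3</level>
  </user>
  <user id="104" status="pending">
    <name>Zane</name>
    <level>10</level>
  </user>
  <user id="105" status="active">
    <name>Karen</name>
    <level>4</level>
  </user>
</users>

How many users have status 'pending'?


Counting users with status='pending':
  Frank (id=100) -> MATCH
  Yara (id=101) -> MATCH
  Hank (id=102) -> MATCH
  Zane (id=104) -> MATCH
Count: 4

ANSWER: 4


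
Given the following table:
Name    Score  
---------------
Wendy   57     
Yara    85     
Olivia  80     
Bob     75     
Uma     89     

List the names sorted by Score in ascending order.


Sorting by Score (ascending):
  Wendy: 57
  Bob: 75
  Olivia: 80
  Yara: 85
  Uma: 89


ANSWER: Wendy, Bob, Olivia, Yara, Uma


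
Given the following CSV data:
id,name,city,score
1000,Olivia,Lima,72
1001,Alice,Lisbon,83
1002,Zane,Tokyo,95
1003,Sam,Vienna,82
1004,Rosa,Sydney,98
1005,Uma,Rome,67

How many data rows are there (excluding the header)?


Counting rows (excluding header):
Header: id,name,city,score
Data rows: 6

ANSWER: 6


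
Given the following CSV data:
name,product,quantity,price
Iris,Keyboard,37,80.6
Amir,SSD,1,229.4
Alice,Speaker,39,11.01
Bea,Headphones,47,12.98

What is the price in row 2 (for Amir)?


Row 2: Amir
Column 'price' = 229.4

ANSWER: 229.4
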